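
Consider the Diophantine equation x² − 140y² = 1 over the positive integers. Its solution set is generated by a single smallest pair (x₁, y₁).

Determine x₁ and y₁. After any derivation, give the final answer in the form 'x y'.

71 6

d=140: √d = [11; 1,4,1,22] (ℓ=4, even), read p_3/q_3
a_0=11:  p_0=11·1+0=11,  q_0=11·0+1=1
…
a_2=4:  p_2=4·12+11=59,  q_2=4·1+1=5
a_3=1:  p_3=1·59+12=71,  q_3=1·5+1=6
(x₁, y₁) = (71, 6);  71² − 140·6² = 1 ✓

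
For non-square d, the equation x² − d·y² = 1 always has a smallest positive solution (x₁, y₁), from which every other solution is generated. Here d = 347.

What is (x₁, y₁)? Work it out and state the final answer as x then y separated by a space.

√347 = [18; 1,1,1,2,4,…,1,1,36, …], period ℓ=14 (even) → k=13
step 0: (18, 1)  from 18·(1,0) + (0,1)
step 1: (19, 1)  from 1·(18,1) + (1,0)
step 2: (37, 2)  from 1·(19,1) + (18,1)
step 3: (56, 3)  from 1·(37,2) + (19,1)
…
step 5: (652, 35)  from 4·(149,8) + (56,3)
…
step 7: (14269, 766)  from 17·(801,43) + (652,35)
step 8: (15070, 809)  from 1·(14269,766) + (801,43)
step 9: (74549, 4002)  from 4·(15070,809) + (14269,766)
…
step 12: (402885, 21628)  from 1·(238717,12815) + (164168,8813)
step 13: (641602, 34443)  from 1·(402885,21628) + (238717,12815)
(x₁, y₁) = (641602, 34443);  641602² − 347·34443² = 1 ✓

641602 34443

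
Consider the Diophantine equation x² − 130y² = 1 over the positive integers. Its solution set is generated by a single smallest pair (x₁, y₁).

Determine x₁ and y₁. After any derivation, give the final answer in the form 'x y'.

√130 = [11; 2,2,22, …], period ℓ=3 (odd) → k=5
i=0: a=11 ⇒ p=11, q=1
i=1: a=2 ⇒ p=23, q=2
i=2: a=2 ⇒ p=57, q=5
…
i=4: a=2 ⇒ p=2611, q=229
i=5: a=2 ⇒ p=6499, q=570
→ (6499, 570).  Check: 6499²=42237001, 130·570²=42237000, difference 1.

6499 570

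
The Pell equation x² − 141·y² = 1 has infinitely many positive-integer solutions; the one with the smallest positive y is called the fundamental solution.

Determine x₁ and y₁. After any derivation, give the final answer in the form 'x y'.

√141 → a₀=11, period (1,6,1,22); ℓ=4 even so k=3
k=0  a_k=11  p_k/q_k = 11/1
…
k=2  a_k=6  p_k/q_k = 83/7
k=3  a_k=1  p_k/q_k = 95/8
(x₁, y₁) = (95, 8);  95² − 141·8² = 1 ✓

95 8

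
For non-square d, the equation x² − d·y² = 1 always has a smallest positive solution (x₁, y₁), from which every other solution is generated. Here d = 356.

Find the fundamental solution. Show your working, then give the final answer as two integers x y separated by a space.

[18; 1,6,1,1,2,…,6,1,36] for √356; ℓ=14 ⇒ convergent index 13
a_0=18:  p_0=18·1+0=18,  q_0=18·0+1=1
a_1=1:  p_1=1·18+1=19,  q_1=1·1+0=1
…
a_7=8:  p_7=8·1000+717=8717,  q_7=8·53+38=462
a_8=1:  p_8=1·8717+1000=9717,  q_8=1·462+53=515
…
a_11=1:  p_11=1·37868+28151=66019,  q_11=1·2007+1492=3499
a_12=6:  p_12=6·66019+37868=433982,  q_12=6·3499+2007=23001
a_13=1:  p_13=1·433982+66019=500001,  q_13=1·23001+3499=26500
(x₁, y₁) = (500001, 26500);  500001² − 356·26500² = 1 ✓

500001 26500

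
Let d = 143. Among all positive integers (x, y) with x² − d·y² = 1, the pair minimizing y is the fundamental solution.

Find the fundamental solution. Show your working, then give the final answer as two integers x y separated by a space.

12 1

[11; 1,22] for √143; ℓ=2 ⇒ convergent index 1
step 0: (11, 1)  from 11·(1,0) + (0,1)
step 1: (12, 1)  from 1·(11,1) + (1,0)
(x₁, y₁) = (12, 1);  12² − 143·1² = 1 ✓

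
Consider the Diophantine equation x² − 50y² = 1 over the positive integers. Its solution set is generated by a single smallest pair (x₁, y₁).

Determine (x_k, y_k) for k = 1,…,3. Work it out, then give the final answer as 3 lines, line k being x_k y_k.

d=50: √d = [7; 14] (ℓ=1, odd), read p_1/q_1
k=0  a_k=7  p_k/q_k = 7/1
k=1  a_k=14  p_k/q_k = 99/14
fundamental: x₁=99, y₁=14  (since 9801 − 50·196 = 1)
k=2:  x_2 = 99·99+50·14·14 = 19601,  y_2 = 99·14+14·99 = 2772
k=3:  x_3 = 99·19601+50·14·2772 = 3880899,  y_3 = 99·2772+14·19601 = 548842

99 14
19601 2772
3880899 548842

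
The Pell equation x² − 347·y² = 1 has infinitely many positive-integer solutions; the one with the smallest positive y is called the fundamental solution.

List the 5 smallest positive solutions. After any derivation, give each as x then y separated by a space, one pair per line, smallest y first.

[18; 1,1,1,2,4,…,1,1,36] for √347; ℓ=14 ⇒ convergent index 13
i=0: a=18 ⇒ p=18, q=1
i=1: a=1 ⇒ p=19, q=1
…
i=3: a=1 ⇒ p=56, q=3
i=4: a=2 ⇒ p=149, q=8
i=5: a=4 ⇒ p=652, q=35
…
i=8: a=1 ⇒ p=15070, q=809
…
i=10: a=2 ⇒ p=164168, q=8813
…
i=12: a=1 ⇒ p=402885, q=21628
i=13: a=1 ⇒ p=641602, q=34443
→ (641602, 34443).  Check: 641602²=411653126404, 347·34443²=411653126403, difference 1.
(641602+34443√347)^2 = 823306252807 + 44197395372√347
(641602+34443√347)^3 = 1056469876826312026 + 56714274530897445√347
(641602+34443√347)^4 = 1355666371822207590758497 + 72775983935101527618408√347
(641602+34443√347)^5 = 1739596510986687599414840072362 + 93386433689401306371520721787√347

641602 34443
823306252807 44197395372
1056469876826312026 56714274530897445
1355666371822207590758497 72775983935101527618408
1739596510986687599414840072362 93386433689401306371520721787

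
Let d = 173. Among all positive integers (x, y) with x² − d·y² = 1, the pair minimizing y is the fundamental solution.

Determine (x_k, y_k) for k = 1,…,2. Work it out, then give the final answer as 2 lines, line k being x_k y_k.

√173 = [13; 6,1,1,6,26, …], period ℓ=5 (odd) → k=9
i=0: a=13 ⇒ p=13, q=1
i=1: a=6 ⇒ p=79, q=6
…
i=5: a=26 ⇒ p=29239, q=2223
i=6: a=6 ⇒ p=176552, q=13423
i=7: a=1 ⇒ p=205791, q=15646
i=8: a=1 ⇒ p=382343, q=29069
i=9: a=6 ⇒ p=2499849, q=190060
→ (2499849, 190060).  Check: 2499849²=6249245022801, 173·190060²=6249245022800, difference 1.
k=2:  x_2 = 2499849·2499849+173·190060·190060 = 12498490045601,  y_2 = 2499849·190060+190060·2499849 = 950242601880

2499849 190060
12498490045601 950242601880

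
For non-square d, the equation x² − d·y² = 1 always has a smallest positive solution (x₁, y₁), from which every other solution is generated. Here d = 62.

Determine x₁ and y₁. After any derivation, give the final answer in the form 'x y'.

63 8

d=62: √d = [7; 1,6,1,14] (ℓ=4, even), read p_3/q_3
i=0: a=7 ⇒ p=7, q=1
i=1: a=1 ⇒ p=8, q=1
i=2: a=6 ⇒ p=55, q=7
i=3: a=1 ⇒ p=63, q=8
→ (63, 8).  Check: 63²=3969, 62·8²=3968, difference 1.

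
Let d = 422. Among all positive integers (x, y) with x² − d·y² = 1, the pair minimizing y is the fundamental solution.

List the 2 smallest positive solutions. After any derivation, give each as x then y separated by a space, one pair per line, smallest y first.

7022501 341850
98631040590001 4801283933700

d=422: √d = [20; 1,1,5,2,1,…,1,1,40] (ℓ=14, even), read p_13/q_13
k=0  a_k=20  p_k/q_k = 20/1
k=1  a_k=1  p_k/q_k = 21/1
…
k=4  a_k=2  p_k/q_k = 493/24
k=5  a_k=1  p_k/q_k = 719/35
k=6  a_k=3  p_k/q_k = 2650/129
…
k=11  a_k=5  p_k/q_k = 3211821/156349
k=12  a_k=1  p_k/q_k = 3810680/185501
k=13  a_k=1  p_k/q_k = 7022501/341850
fundamental: x₁=7022501, y₁=341850  (since 49315520295001 − 422·116861422500 = 1)
n=2: (7022501,341850)∘(7022501,341850) = (7022501·7022501+422·341850·341850, 7022501·341850+341850·7022501) = (98631040590001,4801283933700)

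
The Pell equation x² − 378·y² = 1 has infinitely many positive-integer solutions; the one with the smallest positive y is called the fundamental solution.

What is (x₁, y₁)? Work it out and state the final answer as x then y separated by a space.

8749 450

[19; 2,3,1,4,1,3,2,38] for √378; ℓ=8 ⇒ convergent index 7
k=0  a_k=19  p_k/q_k = 19/1
k=1  a_k=2  p_k/q_k = 39/2
k=2  a_k=3  p_k/q_k = 136/7
k=3  a_k=1  p_k/q_k = 175/9
k=4  a_k=4  p_k/q_k = 836/43
k=5  a_k=1  p_k/q_k = 1011/52
k=6  a_k=3  p_k/q_k = 3869/199
k=7  a_k=2  p_k/q_k = 8749/450
→ (8749, 450).  Check: 8749²=76545001, 378·450²=76545000, difference 1.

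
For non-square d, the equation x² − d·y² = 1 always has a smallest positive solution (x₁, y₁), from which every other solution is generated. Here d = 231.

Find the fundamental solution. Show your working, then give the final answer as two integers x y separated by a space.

76 5

[15; 5,30] for √231; ℓ=2 ⇒ convergent index 1
i=0: a=15 ⇒ p=15, q=1
i=1: a=5 ⇒ p=76, q=5
→ (76, 5).  Check: 76²=5776, 231·5²=5775, difference 1.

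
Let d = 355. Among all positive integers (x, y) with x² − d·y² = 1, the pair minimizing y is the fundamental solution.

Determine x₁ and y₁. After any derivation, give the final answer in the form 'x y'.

[18; 1,5,3,3,1,6,1,3,3,5,1,36] for √355; ℓ=12 ⇒ convergent index 11
k=0  a_k=18  p_k/q_k = 18/1
…
k=2  a_k=5  p_k/q_k = 113/6
…
k=6  a_k=6  p_k/q_k = 10457/555
k=7  a_k=1  p_k/q_k = 12002/637
k=8  a_k=3  p_k/q_k = 46463/2466
…
k=10  a_k=5  p_k/q_k = 803418/42641
k=11  a_k=1  p_k/q_k = 954809/50676
→ (954809, 50676).  Check: 954809²=911660226481, 355·50676²=911660226480, difference 1.

954809 50676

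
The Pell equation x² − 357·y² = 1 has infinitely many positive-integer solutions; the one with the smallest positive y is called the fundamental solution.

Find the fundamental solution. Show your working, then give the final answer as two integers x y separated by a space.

√357 → a₀=18, period (1,8,2,8,1,36); ℓ=6 even so k=5
i=0: a=18 ⇒ p=18, q=1
i=1: a=1 ⇒ p=19, q=1
i=2: a=8 ⇒ p=170, q=9
…
i=4: a=8 ⇒ p=3042, q=161
i=5: a=1 ⇒ p=3401, q=180
fundamental: x₁=3401, y₁=180  (since 11566801 − 357·32400 = 1)

3401 180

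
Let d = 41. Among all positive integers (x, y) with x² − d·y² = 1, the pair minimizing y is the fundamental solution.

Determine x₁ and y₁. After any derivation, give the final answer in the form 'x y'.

2049 320

√41 = [6; 2,2,12, …], period ℓ=3 (odd) → k=5
i=0: a=6 ⇒ p=6, q=1
…
i=3: a=12 ⇒ p=397, q=62
i=4: a=2 ⇒ p=826, q=129
i=5: a=2 ⇒ p=2049, q=320
fundamental: x₁=2049, y₁=320  (since 4198401 − 41·102400 = 1)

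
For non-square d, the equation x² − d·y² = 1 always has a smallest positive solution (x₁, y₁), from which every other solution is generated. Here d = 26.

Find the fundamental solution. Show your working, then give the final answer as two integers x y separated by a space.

51 10

[5; 10] for √26; ℓ=1 ⇒ convergent index 1
a_0=5:  p_0=5·1+0=5,  q_0=5·0+1=1
a_1=10:  p_1=10·5+1=51,  q_1=10·1+0=10
fundamental: x₁=51, y₁=10  (since 2601 − 26·100 = 1)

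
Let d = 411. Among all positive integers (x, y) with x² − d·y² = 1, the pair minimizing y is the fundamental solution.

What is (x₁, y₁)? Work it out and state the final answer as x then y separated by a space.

49730 2453

d=411: √d = [20; 3,1,1,1,19,1,1,1,3,40] (ℓ=10, even), read p_9/q_9
step 0: (20, 1)  from 20·(1,0) + (0,1)
…
step 2: (81, 4)  from 1·(61,3) + (20,1)
…
step 5: (4379, 216)  from 19·(223,11) + (142,7)
step 6: (4602, 227)  from 1·(4379,216) + (223,11)
…
step 8: (13583, 670)  from 1·(8981,443) + (4602,227)
step 9: (49730, 2453)  from 3·(13583,670) + (8981,443)
→ (49730, 2453).  Check: 49730²=2473072900, 411·2453²=2473072899, difference 1.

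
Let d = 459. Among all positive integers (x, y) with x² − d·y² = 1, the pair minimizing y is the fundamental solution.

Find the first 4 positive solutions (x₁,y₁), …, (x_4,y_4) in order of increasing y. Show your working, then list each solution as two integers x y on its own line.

√459 = [21; 2,2,1,4,21,4,1,2,2,42, …], period ℓ=10 (even) → k=9
k=0  a_k=21  p_k/q_k = 21/1
…
k=2  a_k=2  p_k/q_k = 107/5
…
k=5  a_k=21  p_k/q_k = 14997/700
…
k=7  a_k=1  p_k/q_k = 75692/3533
k=8  a_k=2  p_k/q_k = 212079/9899
k=9  a_k=2  p_k/q_k = 499850/23331
→ (499850, 23331).  Check: 499850²=249850022500, 459·23331²=249850022499, difference 1.
k=2:  x_2 = 499850·499850+459·23331·23331 = 499700044999,  y_2 = 499850·23331+23331·499850 = 23324000700
k=3:  x_3 = 499850·499700044999+459·23331·23324000700 = 499550134985000450,  y_3 = 499850·23324000700+23331·499700044999 = 23317003499766669
k=4:  x_4 = 499850·499550134985000450+459·23331·23317003499766669 = 499400269944005249820001,  y_4 = 499850·23317003499766669+23331·499550134985000450 = 23310008398693414998600

499850 23331
499700044999 23324000700
499550134985000450 23317003499766669
499400269944005249820001 23310008398693414998600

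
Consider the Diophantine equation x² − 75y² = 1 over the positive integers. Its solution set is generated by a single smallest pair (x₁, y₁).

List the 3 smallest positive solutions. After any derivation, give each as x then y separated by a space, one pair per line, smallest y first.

26 3
1351 156
70226 8109

√75 → a₀=8, period (1,1,1,16); ℓ=4 even so k=3
step 0: (8, 1)  from 8·(1,0) + (0,1)
step 1: (9, 1)  from 1·(8,1) + (1,0)
step 2: (17, 2)  from 1·(9,1) + (8,1)
step 3: (26, 3)  from 1·(17,2) + (9,1)
fundamental: x₁=26, y₁=3  (since 676 − 75·9 = 1)
n=2: (26,3)∘(26,3) = (26·26+75·3·3, 26·3+3·26) = (1351,156)
n=3: (1351,156)∘(26,3) = (26·1351+75·3·156, 26·156+3·1351) = (70226,8109)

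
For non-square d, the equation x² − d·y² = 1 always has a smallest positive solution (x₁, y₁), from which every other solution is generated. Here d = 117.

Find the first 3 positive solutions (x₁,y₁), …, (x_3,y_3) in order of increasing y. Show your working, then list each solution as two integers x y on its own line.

649 60
842401 77880
1093435849 101088180

d=117: √d = [10; 1,4,2,4,1,20] (ℓ=6, even), read p_5/q_5
a_0=10:  p_0=10·1+0=10,  q_0=10·0+1=1
a_1=1:  p_1=1·10+1=11,  q_1=1·1+0=1
a_2=4:  p_2=4·11+10=54,  q_2=4·1+1=5
a_3=2:  p_3=2·54+11=119,  q_3=2·5+1=11
a_4=4:  p_4=4·119+54=530,  q_4=4·11+5=49
a_5=1:  p_5=1·530+119=649,  q_5=1·49+11=60
(x₁, y₁) = (649, 60);  649² − 117·60² = 1 ✓
n=2: (649,60)∘(649,60) = (649·649+117·60·60, 649·60+60·649) = (842401,77880)
n=3: (842401,77880)∘(649,60) = (649·842401+117·60·77880, 649·77880+60·842401) = (1093435849,101088180)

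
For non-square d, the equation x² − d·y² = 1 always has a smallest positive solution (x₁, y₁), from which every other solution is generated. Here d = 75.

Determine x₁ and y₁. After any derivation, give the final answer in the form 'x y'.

26 3

√75 → a₀=8, period (1,1,1,16); ℓ=4 even so k=3
k=0  a_k=8  p_k/q_k = 8/1
k=1  a_k=1  p_k/q_k = 9/1
k=2  a_k=1  p_k/q_k = 17/2
k=3  a_k=1  p_k/q_k = 26/3
(x₁, y₁) = (26, 3);  26² − 75·3² = 1 ✓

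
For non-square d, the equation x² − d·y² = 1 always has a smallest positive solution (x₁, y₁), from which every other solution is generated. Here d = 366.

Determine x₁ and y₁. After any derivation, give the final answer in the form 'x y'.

√366 → a₀=19, period (7,1,1,1,2,12,2,1,1,1,7,38); ℓ=12 even so k=11
i=0: a=19 ⇒ p=19, q=1
i=1: a=7 ⇒ p=134, q=7
i=2: a=1 ⇒ p=153, q=8
i=3: a=1 ⇒ p=287, q=15
…
i=5: a=2 ⇒ p=1167, q=61
i=6: a=12 ⇒ p=14444, q=755
i=7: a=2 ⇒ p=30055, q=1571
i=8: a=1 ⇒ p=44499, q=2326
i=9: a=1 ⇒ p=74554, q=3897
i=10: a=1 ⇒ p=119053, q=6223
i=11: a=7 ⇒ p=907925, q=47458
(x₁, y₁) = (907925, 47458);  907925² − 366·47458² = 1 ✓

907925 47458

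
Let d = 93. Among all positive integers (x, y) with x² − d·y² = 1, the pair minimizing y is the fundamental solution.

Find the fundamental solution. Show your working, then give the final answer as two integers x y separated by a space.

√93 = [9; 1,1,1,4,6,4,1,1,1,18, …], period ℓ=10 (even) → k=9
i=0: a=9 ⇒ p=9, q=1
…
i=2: a=1 ⇒ p=19, q=2
…
i=4: a=4 ⇒ p=135, q=14
…
i=8: a=1 ⇒ p=7821, q=811
i=9: a=1 ⇒ p=12151, q=1260
fundamental: x₁=12151, y₁=1260  (since 147646801 − 93·1587600 = 1)

12151 1260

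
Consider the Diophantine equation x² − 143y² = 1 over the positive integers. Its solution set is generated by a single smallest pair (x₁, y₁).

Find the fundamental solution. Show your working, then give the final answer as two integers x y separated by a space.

12 1

√143 = [11; 1,22, …], period ℓ=2 (even) → k=1
k=0  a_k=11  p_k/q_k = 11/1
k=1  a_k=1  p_k/q_k = 12/1
→ (12, 1).  Check: 12²=144, 143·1²=143, difference 1.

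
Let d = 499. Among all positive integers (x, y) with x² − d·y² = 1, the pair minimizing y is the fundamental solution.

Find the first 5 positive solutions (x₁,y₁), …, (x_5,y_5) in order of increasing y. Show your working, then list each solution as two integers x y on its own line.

4490 201
40320199 1804980
362075382530 16208720199
3251436894799201 145554305582040
29197902953221442450 1307077647917999001

√499 = [22; 2,1,21,1,2,44, …], period ℓ=6 (even) → k=5
a_0=22:  p_0=22·1+0=22,  q_0=22·0+1=1
a_1=2:  p_1=2·22+1=45,  q_1=2·1+0=2
a_2=1:  p_2=1·45+22=67,  q_2=1·2+1=3
a_3=21:  p_3=21·67+45=1452,  q_3=21·3+2=65
a_4=1:  p_4=1·1452+67=1519,  q_4=1·65+3=68
a_5=2:  p_5=2·1519+1452=4490,  q_5=2·68+65=201
fundamental: x₁=4490, y₁=201  (since 20160100 − 499·40401 = 1)
(4490+201√499)^2 = 40320199 + 1804980√499
(4490+201√499)^3 = 362075382530 + 16208720199√499
(4490+201√499)^4 = 3251436894799201 + 145554305582040√499
(4490+201√499)^5 = 29197902953221442450 + 1307077647917999001√499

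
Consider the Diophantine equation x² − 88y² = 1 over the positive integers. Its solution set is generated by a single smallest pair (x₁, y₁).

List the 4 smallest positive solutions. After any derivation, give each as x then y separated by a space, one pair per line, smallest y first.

197 21
77617 8274
30580901 3259935
12048797377 1284406116

d=88: √d = [9; 2,1,1,1,2,18] (ℓ=6, even), read p_5/q_5
i=0: a=9 ⇒ p=9, q=1
…
i=3: a=1 ⇒ p=47, q=5
i=4: a=1 ⇒ p=75, q=8
i=5: a=2 ⇒ p=197, q=21
(x₁, y₁) = (197, 21);  197² − 88·21² = 1 ✓
(197+21√88)^2 = 77617 + 8274√88
(197+21√88)^3 = 30580901 + 3259935√88
(197+21√88)^4 = 12048797377 + 1284406116√88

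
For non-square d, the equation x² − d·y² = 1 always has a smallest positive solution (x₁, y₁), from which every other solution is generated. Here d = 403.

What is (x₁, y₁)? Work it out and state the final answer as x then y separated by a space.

669878 33369

√403 → a₀=20, period (13,2,1,3,1,3,1,2,13,40); ℓ=10 even so k=9
k=0  a_k=20  p_k/q_k = 20/1
…
k=2  a_k=2  p_k/q_k = 542/27
k=3  a_k=1  p_k/q_k = 803/40
…
k=8  a_k=2  p_k/q_k = 50147/2498
k=9  a_k=13  p_k/q_k = 669878/33369
fundamental: x₁=669878, y₁=33369  (since 448736534884 − 403·1113490161 = 1)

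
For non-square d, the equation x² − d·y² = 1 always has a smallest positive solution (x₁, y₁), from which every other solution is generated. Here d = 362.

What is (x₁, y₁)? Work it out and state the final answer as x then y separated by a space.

723 38

√362 = [19; 38, …], period ℓ=1 (odd) → k=1
a_0=19:  p_0=19·1+0=19,  q_0=19·0+1=1
a_1=38:  p_1=38·19+1=723,  q_1=38·1+0=38
→ (723, 38).  Check: 723²=522729, 362·38²=522728, difference 1.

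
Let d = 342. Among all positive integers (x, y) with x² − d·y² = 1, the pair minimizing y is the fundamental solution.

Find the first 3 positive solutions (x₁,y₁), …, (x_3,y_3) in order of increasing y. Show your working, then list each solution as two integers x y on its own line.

[18; 2,36] for √342; ℓ=2 ⇒ convergent index 1
k=0  a_k=18  p_k/q_k = 18/1
k=1  a_k=2  p_k/q_k = 37/2
→ (37, 2).  Check: 37²=1369, 342·2²=1368, difference 1.
k=2:  x_2 = 37·37+342·2·2 = 2737,  y_2 = 37·2+2·37 = 148
k=3:  x_3 = 37·2737+342·2·148 = 202501,  y_3 = 37·148+2·2737 = 10950

37 2
2737 148
202501 10950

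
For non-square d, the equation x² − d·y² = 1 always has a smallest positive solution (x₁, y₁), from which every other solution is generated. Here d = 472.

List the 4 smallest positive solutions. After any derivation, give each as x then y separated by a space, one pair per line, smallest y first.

306917 14127
188396089777 8671632918
115643925371868101 5322943120573485
70986173286526887819457 3267403467465432958572

d=472: √d = [21; 1,2,1,1,1,…,2,1,42] (ℓ=14, even), read p_13/q_13
k=0  a_k=21  p_k/q_k = 21/1
k=1  a_k=1  p_k/q_k = 22/1
k=2  a_k=2  p_k/q_k = 65/3
k=3  a_k=1  p_k/q_k = 87/4
…
k=6  a_k=4  p_k/q_k = 1108/51
…
k=10  a_k=1  p_k/q_k = 54227/2496
k=11  a_k=1  p_k/q_k = 84230/3877
k=12  a_k=2  p_k/q_k = 222687/10250
k=13  a_k=1  p_k/q_k = 306917/14127
(x₁, y₁) = (306917, 14127);  306917² − 472·14127² = 1 ✓
(x_2, y_2) = (306917·306917 + 472·14127·14127, 306917·14127 + 14127·306917) = (188396089777, 8671632918)
(x_3, y_3) = (306917·188396089777 + 472·14127·8671632918, 306917·8671632918 + 14127·188396089777) = (115643925371868101, 5322943120573485)
(x_4, y_4) = (306917·115643925371868101 + 472·14127·5322943120573485, 306917·5322943120573485 + 14127·115643925371868101) = (70986173286526887819457, 3267403467465432958572)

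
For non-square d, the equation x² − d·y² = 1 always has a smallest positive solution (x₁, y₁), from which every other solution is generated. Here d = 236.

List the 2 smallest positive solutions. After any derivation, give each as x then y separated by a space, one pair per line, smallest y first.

561799 36570
631236232801 41089978860

√236 = [15; 2,1,3,5,1,6,1,5,3,1,2,30, …], period ℓ=12 (even) → k=11
step 0: (15, 1)  from 15·(1,0) + (0,1)
…
step 3: (169, 11)  from 3·(46,3) + (31,2)
…
step 6: (7251, 472)  from 6·(1060,69) + (891,58)
…
step 9: (154729, 10072)  from 3·(48806,3177) + (8311,541)
step 10: (203535, 13249)  from 1·(154729,10072) + (48806,3177)
step 11: (561799, 36570)  from 2·(203535,13249) + (154729,10072)
→ (561799, 36570).  Check: 561799²=315618116401, 236·36570²=315618116400, difference 1.
(561799+36570√236)^2 = 631236232801 + 41089978860√236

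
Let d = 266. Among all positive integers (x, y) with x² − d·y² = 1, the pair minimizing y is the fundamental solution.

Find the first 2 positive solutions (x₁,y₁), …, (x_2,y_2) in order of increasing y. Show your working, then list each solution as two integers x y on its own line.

√266 = [16; 3,4,3,32, …], period ℓ=4 (even) → k=3
a_0=16:  p_0=16·1+0=16,  q_0=16·0+1=1
a_1=3:  p_1=3·16+1=49,  q_1=3·1+0=3
a_2=4:  p_2=4·49+16=212,  q_2=4·3+1=13
a_3=3:  p_3=3·212+49=685,  q_3=3·13+3=42
→ (685, 42).  Check: 685²=469225, 266·42²=469224, difference 1.
(x_2, y_2) = (685·685 + 266·42·42, 685·42 + 42·685) = (938449, 57540)

685 42
938449 57540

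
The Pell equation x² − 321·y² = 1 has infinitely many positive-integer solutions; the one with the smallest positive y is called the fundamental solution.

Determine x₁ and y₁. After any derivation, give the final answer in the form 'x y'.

215 12

√321 → a₀=17, period (1,10,1,34); ℓ=4 even so k=3
k=0  a_k=17  p_k/q_k = 17/1
k=1  a_k=1  p_k/q_k = 18/1
k=2  a_k=10  p_k/q_k = 197/11
k=3  a_k=1  p_k/q_k = 215/12
(x₁, y₁) = (215, 12);  215² − 321·12² = 1 ✓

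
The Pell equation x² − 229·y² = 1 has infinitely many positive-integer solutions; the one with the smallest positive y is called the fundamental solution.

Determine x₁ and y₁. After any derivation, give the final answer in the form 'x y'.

5848201 386460

√229 = [15; 7,1,1,7,30, …], period ℓ=5 (odd) → k=9
step 0: (15, 1)  from 15·(1,0) + (0,1)
…
step 5: (51527, 3405)  from 30·(1710,113) + (227,15)
…
step 8: (776325, 51301)  from 1·(413926,27353) + (362399,23948)
step 9: (5848201, 386460)  from 7·(776325,51301) + (413926,27353)
(x₁, y₁) = (5848201, 386460);  5848201² − 229·386460² = 1 ✓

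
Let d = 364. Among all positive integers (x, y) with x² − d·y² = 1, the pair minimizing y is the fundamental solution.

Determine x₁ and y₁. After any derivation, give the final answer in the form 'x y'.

4954951 259710

√364 → a₀=19, period (12,1,2,3,1,8,1,3,2,1,12,38); ℓ=12 even so k=11
k=0  a_k=19  p_k/q_k = 19/1
…
k=5  a_k=1  p_k/q_k = 3148/165
k=6  a_k=8  p_k/q_k = 27607/1447
…
k=8  a_k=3  p_k/q_k = 119872/6283
…
k=10  a_k=1  p_k/q_k = 390371/20461
k=11  a_k=12  p_k/q_k = 4954951/259710
(x₁, y₁) = (4954951, 259710);  4954951² − 364·259710² = 1 ✓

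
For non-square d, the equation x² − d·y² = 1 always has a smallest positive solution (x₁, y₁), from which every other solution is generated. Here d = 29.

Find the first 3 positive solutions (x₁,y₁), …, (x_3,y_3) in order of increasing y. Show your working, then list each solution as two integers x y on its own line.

9801 1820
192119201 35675640
3765920568201 699313893460

[5; 2,1,1,2,10] for √29; ℓ=5 ⇒ convergent index 9
i=0: a=5 ⇒ p=5, q=1
i=1: a=2 ⇒ p=11, q=2
i=2: a=1 ⇒ p=16, q=3
…
i=7: a=1 ⇒ p=2251, q=418
i=8: a=1 ⇒ p=3775, q=701
i=9: a=2 ⇒ p=9801, q=1820
(x₁, y₁) = (9801, 1820);  9801² − 29·1820² = 1 ✓
(x_2, y_2) = (9801·9801 + 29·1820·1820, 9801·1820 + 1820·9801) = (192119201, 35675640)
(x_3, y_3) = (9801·192119201 + 29·1820·35675640, 9801·35675640 + 1820·192119201) = (3765920568201, 699313893460)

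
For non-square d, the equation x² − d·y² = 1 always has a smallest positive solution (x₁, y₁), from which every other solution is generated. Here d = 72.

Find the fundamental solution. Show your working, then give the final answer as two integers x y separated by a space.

d=72: √d = [8; 2,16] (ℓ=2, even), read p_1/q_1
step 0: (8, 1)  from 8·(1,0) + (0,1)
step 1: (17, 2)  from 2·(8,1) + (1,0)
fundamental: x₁=17, y₁=2  (since 289 − 72·4 = 1)

17 2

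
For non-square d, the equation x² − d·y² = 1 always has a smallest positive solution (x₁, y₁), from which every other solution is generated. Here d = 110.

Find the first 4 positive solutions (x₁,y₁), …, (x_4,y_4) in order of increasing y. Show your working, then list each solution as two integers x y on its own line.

21 2
881 84
36981 3526
1552321 148008

√110 = [10; 2,20, …], period ℓ=2 (even) → k=1
i=0: a=10 ⇒ p=10, q=1
i=1: a=2 ⇒ p=21, q=2
fundamental: x₁=21, y₁=2  (since 441 − 110·4 = 1)
(21+2√110)^2 = 881 + 84√110
(21+2√110)^3 = 36981 + 3526√110
(21+2√110)^4 = 1552321 + 148008√110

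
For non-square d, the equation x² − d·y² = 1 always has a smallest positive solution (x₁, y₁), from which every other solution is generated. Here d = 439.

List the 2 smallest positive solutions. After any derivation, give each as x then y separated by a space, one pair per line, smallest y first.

√439 = [20; 1,19,1,40, …], period ℓ=4 (even) → k=3
k=0  a_k=20  p_k/q_k = 20/1
…
k=2  a_k=19  p_k/q_k = 419/20
k=3  a_k=1  p_k/q_k = 440/21
→ (440, 21).  Check: 440²=193600, 439·21²=193599, difference 1.
(x_2, y_2) = (440·440 + 439·21·21, 440·21 + 21·440) = (387199, 18480)

440 21
387199 18480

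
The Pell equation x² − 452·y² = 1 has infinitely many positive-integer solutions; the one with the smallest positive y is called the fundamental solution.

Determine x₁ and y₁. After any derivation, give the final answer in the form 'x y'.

[21; 3,1,5,3,10,3,5,1,3,42] for √452; ℓ=10 ⇒ convergent index 9
k=0  a_k=21  p_k/q_k = 21/1
k=1  a_k=3  p_k/q_k = 64/3
…
k=4  a_k=3  p_k/q_k = 1552/73
k=5  a_k=10  p_k/q_k = 16009/753
…
k=7  a_k=5  p_k/q_k = 263904/12413
k=8  a_k=1  p_k/q_k = 313483/14745
k=9  a_k=3  p_k/q_k = 1204353/56648
(x₁, y₁) = (1204353, 56648);  1204353² − 452·56648² = 1 ✓

1204353 56648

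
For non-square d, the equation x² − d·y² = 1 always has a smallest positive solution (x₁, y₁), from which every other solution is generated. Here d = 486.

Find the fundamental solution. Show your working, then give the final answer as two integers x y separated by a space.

d=486: √d = [22; 22,44] (ℓ=2, even), read p_1/q_1
a_0=22:  p_0=22·1+0=22,  q_0=22·0+1=1
a_1=22:  p_1=22·22+1=485,  q_1=22·1+0=22
(x₁, y₁) = (485, 22);  485² − 486·22² = 1 ✓

485 22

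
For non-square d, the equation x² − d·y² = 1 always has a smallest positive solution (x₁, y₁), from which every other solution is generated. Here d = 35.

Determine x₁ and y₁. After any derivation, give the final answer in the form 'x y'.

√35 = [5; 1,10, …], period ℓ=2 (even) → k=1
a_0=5:  p_0=5·1+0=5,  q_0=5·0+1=1
a_1=1:  p_1=1·5+1=6,  q_1=1·1+0=1
→ (6, 1).  Check: 6²=36, 35·1²=35, difference 1.

6 1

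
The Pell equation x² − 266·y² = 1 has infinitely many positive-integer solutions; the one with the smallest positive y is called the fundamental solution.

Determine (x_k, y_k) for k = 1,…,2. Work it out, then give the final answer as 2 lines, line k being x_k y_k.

√266 → a₀=16, period (3,4,3,32); ℓ=4 even so k=3
k=0  a_k=16  p_k/q_k = 16/1
k=1  a_k=3  p_k/q_k = 49/3
k=2  a_k=4  p_k/q_k = 212/13
k=3  a_k=3  p_k/q_k = 685/42
→ (685, 42).  Check: 685²=469225, 266·42²=469224, difference 1.
(685+42√266)^2 = 938449 + 57540√266

685 42
938449 57540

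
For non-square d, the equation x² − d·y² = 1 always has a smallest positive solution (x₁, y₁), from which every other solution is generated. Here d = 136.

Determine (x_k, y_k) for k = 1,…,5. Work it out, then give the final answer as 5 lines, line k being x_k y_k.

√136 = [11; 1,1,1,22, …], period ℓ=4 (even) → k=3
i=0: a=11 ⇒ p=11, q=1
i=1: a=1 ⇒ p=12, q=1
i=2: a=1 ⇒ p=23, q=2
i=3: a=1 ⇒ p=35, q=3
→ (35, 3).  Check: 35²=1225, 136·3²=1224, difference 1.
k=2:  x_2 = 35·35+136·3·3 = 2449,  y_2 = 35·3+3·35 = 210
k=3:  x_3 = 35·2449+136·3·210 = 171395,  y_3 = 35·210+3·2449 = 14697
k=4:  x_4 = 35·171395+136·3·14697 = 11995201,  y_4 = 35·14697+3·171395 = 1028580
k=5:  x_5 = 35·11995201+136·3·1028580 = 839492675,  y_5 = 35·1028580+3·11995201 = 71985903

35 3
2449 210
171395 14697
11995201 1028580
839492675 71985903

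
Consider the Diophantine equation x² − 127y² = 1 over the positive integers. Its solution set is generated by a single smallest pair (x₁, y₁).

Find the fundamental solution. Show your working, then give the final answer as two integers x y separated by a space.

4730624 419775

√127 → a₀=11, period (3,1,2,2,7,11,7,2,2,1,3,22); ℓ=12 even so k=11
i=0: a=11 ⇒ p=11, q=1
…
i=2: a=1 ⇒ p=45, q=4
i=3: a=2 ⇒ p=124, q=11
…
i=5: a=7 ⇒ p=2175, q=193
…
i=7: a=7 ⇒ p=171701, q=15236
i=8: a=2 ⇒ p=367620, q=32621
…
i=10: a=1 ⇒ p=1274561, q=113099
i=11: a=3 ⇒ p=4730624, q=419775
(x₁, y₁) = (4730624, 419775);  4730624² − 127·419775² = 1 ✓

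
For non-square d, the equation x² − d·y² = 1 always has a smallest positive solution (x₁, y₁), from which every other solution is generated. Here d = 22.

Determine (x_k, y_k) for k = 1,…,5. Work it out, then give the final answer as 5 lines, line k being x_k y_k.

197 42
77617 16548
30580901 6519870
12048797377 2568812232
4747195585637 1012105499538

√22 = [4; 1,2,4,2,1,8, …], period ℓ=6 (even) → k=5
k=0  a_k=4  p_k/q_k = 4/1
…
k=3  a_k=4  p_k/q_k = 61/13
k=4  a_k=2  p_k/q_k = 136/29
k=5  a_k=1  p_k/q_k = 197/42
→ (197, 42).  Check: 197²=38809, 22·42²=38808, difference 1.
n=2: (197,42)∘(197,42) = (197·197+22·42·42, 197·42+42·197) = (77617,16548)
n=3: (77617,16548)∘(197,42) = (197·77617+22·42·16548, 197·16548+42·77617) = (30580901,6519870)
n=4: (30580901,6519870)∘(197,42) = (197·30580901+22·42·6519870, 197·6519870+42·30580901) = (12048797377,2568812232)
n=5: (12048797377,2568812232)∘(197,42) = (197·12048797377+22·42·2568812232, 197·2568812232+42·12048797377) = (4747195585637,1012105499538)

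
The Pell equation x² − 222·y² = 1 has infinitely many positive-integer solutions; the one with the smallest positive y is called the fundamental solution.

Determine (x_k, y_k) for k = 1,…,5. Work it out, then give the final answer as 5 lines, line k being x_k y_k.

149 10
44401 2980
13231349 888030
3942897601 264629960
1174970253749 78858840050

[14; 1,8,1,28] for √222; ℓ=4 ⇒ convergent index 3
k=0  a_k=14  p_k/q_k = 14/1
…
k=2  a_k=8  p_k/q_k = 134/9
k=3  a_k=1  p_k/q_k = 149/10
fundamental: x₁=149, y₁=10  (since 22201 − 222·100 = 1)
(149+10√222)^2 = 44401 + 2980√222
(149+10√222)^3 = 13231349 + 888030√222
(149+10√222)^4 = 3942897601 + 264629960√222
(149+10√222)^5 = 1174970253749 + 78858840050√222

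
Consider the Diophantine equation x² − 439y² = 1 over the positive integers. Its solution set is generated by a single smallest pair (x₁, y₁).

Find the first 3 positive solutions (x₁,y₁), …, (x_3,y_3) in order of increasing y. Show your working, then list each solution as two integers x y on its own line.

√439 = [20; 1,19,1,40, …], period ℓ=4 (even) → k=3
step 0: (20, 1)  from 20·(1,0) + (0,1)
…
step 2: (419, 20)  from 19·(21,1) + (20,1)
step 3: (440, 21)  from 1·(419,20) + (21,1)
fundamental: x₁=440, y₁=21  (since 193600 − 439·441 = 1)
(440+21√439)^2 = 387199 + 18480√439
(440+21√439)^3 = 340734680 + 16262379√439

440 21
387199 18480
340734680 16262379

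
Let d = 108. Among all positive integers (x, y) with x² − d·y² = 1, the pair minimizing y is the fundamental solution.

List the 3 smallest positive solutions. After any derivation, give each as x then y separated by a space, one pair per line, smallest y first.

√108 = [10; 2,1,1,4,1,1,2,20, …], period ℓ=8 (even) → k=7
step 0: (10, 1)  from 10·(1,0) + (0,1)
…
step 6: (530, 51)  from 1·(291,28) + (239,23)
step 7: (1351, 130)  from 2·(530,51) + (291,28)
(x₁, y₁) = (1351, 130);  1351² − 108·130² = 1 ✓
(1351+130√108)^2 = 3650401 + 351260√108
(1351+130√108)^3 = 9863382151 + 949104390√108

1351 130
3650401 351260
9863382151 949104390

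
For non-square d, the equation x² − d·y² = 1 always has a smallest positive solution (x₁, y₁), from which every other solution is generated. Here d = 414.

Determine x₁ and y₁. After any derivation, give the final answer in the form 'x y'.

[20; 2,1,7,2,7,1,2,40] for √414; ℓ=8 ⇒ convergent index 7
i=0: a=20 ⇒ p=20, q=1
i=1: a=2 ⇒ p=41, q=2
…
i=3: a=7 ⇒ p=468, q=23
i=4: a=2 ⇒ p=997, q=49
…
i=6: a=1 ⇒ p=8444, q=415
i=7: a=2 ⇒ p=24335, q=1196
(x₁, y₁) = (24335, 1196);  24335² − 414·1196² = 1 ✓

24335 1196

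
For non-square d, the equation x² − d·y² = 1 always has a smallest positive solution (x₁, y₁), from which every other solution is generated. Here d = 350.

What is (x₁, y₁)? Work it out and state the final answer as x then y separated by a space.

√350 = [18; 1,2,2,2,1,36, …], period ℓ=6 (even) → k=5
step 0: (18, 1)  from 18·(1,0) + (0,1)
step 1: (19, 1)  from 1·(18,1) + (1,0)
step 2: (56, 3)  from 2·(19,1) + (18,1)
step 3: (131, 7)  from 2·(56,3) + (19,1)
step 4: (318, 17)  from 2·(131,7) + (56,3)
step 5: (449, 24)  from 1·(318,17) + (131,7)
→ (449, 24).  Check: 449²=201601, 350·24²=201600, difference 1.

449 24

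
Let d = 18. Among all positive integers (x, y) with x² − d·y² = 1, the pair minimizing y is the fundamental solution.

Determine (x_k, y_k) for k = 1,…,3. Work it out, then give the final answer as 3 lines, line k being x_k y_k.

[4; 4,8] for √18; ℓ=2 ⇒ convergent index 1
i=0: a=4 ⇒ p=4, q=1
i=1: a=4 ⇒ p=17, q=4
→ (17, 4).  Check: 17²=289, 18·4²=288, difference 1.
(17+4√18)^2 = 577 + 136√18
(17+4√18)^3 = 19601 + 4620√18

17 4
577 136
19601 4620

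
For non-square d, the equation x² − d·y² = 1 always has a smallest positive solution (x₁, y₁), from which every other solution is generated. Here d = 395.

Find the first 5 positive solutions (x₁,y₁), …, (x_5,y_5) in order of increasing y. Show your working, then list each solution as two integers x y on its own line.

√395 = [19; 1,6,1,38, …], period ℓ=4 (even) → k=3
i=0: a=19 ⇒ p=19, q=1
…
i=2: a=6 ⇒ p=139, q=7
i=3: a=1 ⇒ p=159, q=8
→ (159, 8).  Check: 159²=25281, 395·8²=25280, difference 1.
n=2: (159,8)∘(159,8) = (159·159+395·8·8, 159·8+8·159) = (50561,2544)
n=3: (50561,2544)∘(159,8) = (159·50561+395·8·2544, 159·2544+8·50561) = (16078239,808984)
n=4: (16078239,808984)∘(159,8) = (159·16078239+395·8·808984, 159·808984+8·16078239) = (5112829441,257254368)
n=5: (5112829441,257254368)∘(159,8) = (159·5112829441+395·8·257254368, 159·257254368+8·5112829441) = (1625863683999,81806080040)

159 8
50561 2544
16078239 808984
5112829441 257254368
1625863683999 81806080040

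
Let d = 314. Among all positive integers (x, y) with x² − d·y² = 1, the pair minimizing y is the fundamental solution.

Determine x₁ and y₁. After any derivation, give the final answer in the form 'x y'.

d=314: √d = [17; 1,2,1,1,2,1,34] (ℓ=7, odd), read p_13/q_13
step 0: (17, 1)  from 17·(1,0) + (0,1)
…
step 2: (53, 3)  from 2·(18,1) + (17,1)
…
step 5: (319, 18)  from 2·(124,7) + (71,4)
…
step 7: (15381, 868)  from 34·(443,25) + (319,18)
step 8: (15824, 893)  from 1·(15381,868) + (443,25)
…
step 11: (109882, 6201)  from 1·(62853,3547) + (47029,2654)
step 12: (282617, 15949)  from 2·(109882,6201) + (62853,3547)
step 13: (392499, 22150)  from 1·(282617,15949) + (109882,6201)
→ (392499, 22150).  Check: 392499²=154055465001, 314·22150²=154055465000, difference 1.

392499 22150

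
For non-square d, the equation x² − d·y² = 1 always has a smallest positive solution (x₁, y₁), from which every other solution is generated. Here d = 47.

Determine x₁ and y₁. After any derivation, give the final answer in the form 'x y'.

48 7

[6; 1,5,1,12] for √47; ℓ=4 ⇒ convergent index 3
i=0: a=6 ⇒ p=6, q=1
i=1: a=1 ⇒ p=7, q=1
i=2: a=5 ⇒ p=41, q=6
i=3: a=1 ⇒ p=48, q=7
(x₁, y₁) = (48, 7);  48² − 47·7² = 1 ✓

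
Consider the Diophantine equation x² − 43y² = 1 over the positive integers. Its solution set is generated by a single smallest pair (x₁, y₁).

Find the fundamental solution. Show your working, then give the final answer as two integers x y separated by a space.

[6; 1,1,3,1,5,1,3,1,1,12] for √43; ℓ=10 ⇒ convergent index 9
i=0: a=6 ⇒ p=6, q=1
…
i=2: a=1 ⇒ p=13, q=2
…
i=4: a=1 ⇒ p=59, q=9
i=5: a=5 ⇒ p=341, q=52
…
i=8: a=1 ⇒ p=1941, q=296
i=9: a=1 ⇒ p=3482, q=531
→ (3482, 531).  Check: 3482²=12124324, 43·531²=12124323, difference 1.

3482 531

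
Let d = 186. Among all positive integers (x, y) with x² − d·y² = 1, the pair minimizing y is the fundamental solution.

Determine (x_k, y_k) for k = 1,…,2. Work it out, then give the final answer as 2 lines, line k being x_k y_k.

√186 = [13; 1,1,1,3,4,3,1,1,1,26, …], period ℓ=10 (even) → k=9
step 0: (13, 1)  from 13·(1,0) + (0,1)
step 1: (14, 1)  from 1·(13,1) + (1,0)
…
step 3: (41, 3)  from 1·(27,2) + (14,1)
step 4: (150, 11)  from 3·(41,3) + (27,2)
…
step 6: (2073, 152)  from 3·(641,47) + (150,11)
step 7: (2714, 199)  from 1·(2073,152) + (641,47)
step 8: (4787, 351)  from 1·(2714,199) + (2073,152)
step 9: (7501, 550)  from 1·(4787,351) + (2714,199)
fundamental: x₁=7501, y₁=550  (since 56265001 − 186·302500 = 1)
(x_2, y_2) = (7501·7501 + 186·550·550, 7501·550 + 550·7501) = (112530001, 8251100)

7501 550
112530001 8251100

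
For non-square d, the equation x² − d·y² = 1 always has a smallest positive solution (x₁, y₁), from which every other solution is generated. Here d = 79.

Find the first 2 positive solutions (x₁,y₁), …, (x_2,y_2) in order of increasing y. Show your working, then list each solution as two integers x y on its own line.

80 9
12799 1440

[8; 1,7,1,16] for √79; ℓ=4 ⇒ convergent index 3
step 0: (8, 1)  from 8·(1,0) + (0,1)
…
step 2: (71, 8)  from 7·(9,1) + (8,1)
step 3: (80, 9)  from 1·(71,8) + (9,1)
(x₁, y₁) = (80, 9);  80² − 79·9² = 1 ✓
k=2:  x_2 = 80·80+79·9·9 = 12799,  y_2 = 80·9+9·80 = 1440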